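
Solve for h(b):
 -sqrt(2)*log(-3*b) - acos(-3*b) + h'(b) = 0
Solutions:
 h(b) = C1 + sqrt(2)*b*(log(-b) - 1) + b*acos(-3*b) + sqrt(2)*b*log(3) + sqrt(1 - 9*b^2)/3


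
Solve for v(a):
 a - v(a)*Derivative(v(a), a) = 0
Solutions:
 v(a) = -sqrt(C1 + a^2)
 v(a) = sqrt(C1 + a^2)


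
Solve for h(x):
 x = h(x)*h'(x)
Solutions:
 h(x) = -sqrt(C1 + x^2)
 h(x) = sqrt(C1 + x^2)


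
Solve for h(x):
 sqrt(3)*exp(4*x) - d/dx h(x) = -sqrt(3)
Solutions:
 h(x) = C1 + sqrt(3)*x + sqrt(3)*exp(4*x)/4


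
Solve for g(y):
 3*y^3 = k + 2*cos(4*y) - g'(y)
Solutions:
 g(y) = C1 + k*y - 3*y^4/4 + sin(4*y)/2


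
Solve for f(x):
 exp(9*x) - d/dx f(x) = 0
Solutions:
 f(x) = C1 + exp(9*x)/9


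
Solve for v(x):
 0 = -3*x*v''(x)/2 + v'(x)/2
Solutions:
 v(x) = C1 + C2*x^(4/3)


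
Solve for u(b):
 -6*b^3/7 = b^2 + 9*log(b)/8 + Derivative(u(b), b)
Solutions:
 u(b) = C1 - 3*b^4/14 - b^3/3 - 9*b*log(b)/8 + 9*b/8


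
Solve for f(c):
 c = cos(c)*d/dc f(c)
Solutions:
 f(c) = C1 + Integral(c/cos(c), c)


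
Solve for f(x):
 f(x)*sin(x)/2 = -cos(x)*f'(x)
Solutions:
 f(x) = C1*sqrt(cos(x))


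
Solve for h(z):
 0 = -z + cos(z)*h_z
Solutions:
 h(z) = C1 + Integral(z/cos(z), z)


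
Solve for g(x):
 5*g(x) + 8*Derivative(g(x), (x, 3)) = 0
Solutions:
 g(x) = C3*exp(-5^(1/3)*x/2) + (C1*sin(sqrt(3)*5^(1/3)*x/4) + C2*cos(sqrt(3)*5^(1/3)*x/4))*exp(5^(1/3)*x/4)


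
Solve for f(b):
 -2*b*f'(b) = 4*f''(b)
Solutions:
 f(b) = C1 + C2*erf(b/2)


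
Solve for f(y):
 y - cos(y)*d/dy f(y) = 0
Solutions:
 f(y) = C1 + Integral(y/cos(y), y)


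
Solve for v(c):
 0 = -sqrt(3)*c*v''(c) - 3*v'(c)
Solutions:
 v(c) = C1 + C2*c^(1 - sqrt(3))


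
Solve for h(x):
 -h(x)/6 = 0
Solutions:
 h(x) = 0


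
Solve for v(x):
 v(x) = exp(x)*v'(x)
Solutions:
 v(x) = C1*exp(-exp(-x))


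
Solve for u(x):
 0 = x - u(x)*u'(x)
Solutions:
 u(x) = -sqrt(C1 + x^2)
 u(x) = sqrt(C1 + x^2)


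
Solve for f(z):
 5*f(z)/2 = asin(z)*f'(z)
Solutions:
 f(z) = C1*exp(5*Integral(1/asin(z), z)/2)


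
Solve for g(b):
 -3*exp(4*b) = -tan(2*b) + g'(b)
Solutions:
 g(b) = C1 - 3*exp(4*b)/4 - log(cos(2*b))/2


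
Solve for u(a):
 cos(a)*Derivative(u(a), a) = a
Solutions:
 u(a) = C1 + Integral(a/cos(a), a)


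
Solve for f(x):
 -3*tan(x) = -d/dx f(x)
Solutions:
 f(x) = C1 - 3*log(cos(x))


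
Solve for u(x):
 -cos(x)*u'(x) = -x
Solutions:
 u(x) = C1 + Integral(x/cos(x), x)


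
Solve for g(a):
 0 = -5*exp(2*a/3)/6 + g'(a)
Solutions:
 g(a) = C1 + 5*exp(2*a/3)/4


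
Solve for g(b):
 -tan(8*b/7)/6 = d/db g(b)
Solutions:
 g(b) = C1 + 7*log(cos(8*b/7))/48


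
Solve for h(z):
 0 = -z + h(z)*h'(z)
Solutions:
 h(z) = -sqrt(C1 + z^2)
 h(z) = sqrt(C1 + z^2)


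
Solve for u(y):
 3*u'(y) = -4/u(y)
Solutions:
 u(y) = -sqrt(C1 - 24*y)/3
 u(y) = sqrt(C1 - 24*y)/3


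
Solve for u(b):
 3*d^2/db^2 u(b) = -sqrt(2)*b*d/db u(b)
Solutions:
 u(b) = C1 + C2*erf(2^(3/4)*sqrt(3)*b/6)


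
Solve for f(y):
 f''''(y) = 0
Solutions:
 f(y) = C1 + C2*y + C3*y^2 + C4*y^3


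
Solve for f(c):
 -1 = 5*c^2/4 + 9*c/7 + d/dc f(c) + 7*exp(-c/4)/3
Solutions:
 f(c) = C1 - 5*c^3/12 - 9*c^2/14 - c + 28*exp(-c/4)/3


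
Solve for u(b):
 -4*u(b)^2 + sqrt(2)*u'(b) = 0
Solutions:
 u(b) = -1/(C1 + 2*sqrt(2)*b)


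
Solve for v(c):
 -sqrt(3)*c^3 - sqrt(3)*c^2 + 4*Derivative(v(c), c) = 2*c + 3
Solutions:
 v(c) = C1 + sqrt(3)*c^4/16 + sqrt(3)*c^3/12 + c^2/4 + 3*c/4


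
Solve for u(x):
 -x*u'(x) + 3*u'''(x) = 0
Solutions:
 u(x) = C1 + Integral(C2*airyai(3^(2/3)*x/3) + C3*airybi(3^(2/3)*x/3), x)


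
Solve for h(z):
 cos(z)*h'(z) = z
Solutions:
 h(z) = C1 + Integral(z/cos(z), z)


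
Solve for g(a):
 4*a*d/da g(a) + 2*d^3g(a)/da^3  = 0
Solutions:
 g(a) = C1 + Integral(C2*airyai(-2^(1/3)*a) + C3*airybi(-2^(1/3)*a), a)


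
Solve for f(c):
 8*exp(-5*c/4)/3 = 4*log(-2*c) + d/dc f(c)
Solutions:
 f(c) = C1 - 4*c*log(-c) + 4*c*(1 - log(2)) - 32*exp(-5*c/4)/15


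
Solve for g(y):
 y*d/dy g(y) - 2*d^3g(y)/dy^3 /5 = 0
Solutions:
 g(y) = C1 + Integral(C2*airyai(2^(2/3)*5^(1/3)*y/2) + C3*airybi(2^(2/3)*5^(1/3)*y/2), y)


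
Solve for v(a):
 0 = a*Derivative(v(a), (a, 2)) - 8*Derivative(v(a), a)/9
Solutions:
 v(a) = C1 + C2*a^(17/9)


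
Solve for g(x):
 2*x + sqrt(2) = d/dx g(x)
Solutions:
 g(x) = C1 + x^2 + sqrt(2)*x


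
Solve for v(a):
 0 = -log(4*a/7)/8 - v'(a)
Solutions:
 v(a) = C1 - a*log(a)/8 - a*log(2)/4 + a/8 + a*log(7)/8


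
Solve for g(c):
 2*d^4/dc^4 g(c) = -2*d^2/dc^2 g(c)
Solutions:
 g(c) = C1 + C2*c + C3*sin(c) + C4*cos(c)


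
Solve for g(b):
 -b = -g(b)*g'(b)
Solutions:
 g(b) = -sqrt(C1 + b^2)
 g(b) = sqrt(C1 + b^2)


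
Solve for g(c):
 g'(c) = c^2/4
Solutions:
 g(c) = C1 + c^3/12


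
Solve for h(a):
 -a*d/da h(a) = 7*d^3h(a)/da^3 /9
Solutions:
 h(a) = C1 + Integral(C2*airyai(-21^(2/3)*a/7) + C3*airybi(-21^(2/3)*a/7), a)


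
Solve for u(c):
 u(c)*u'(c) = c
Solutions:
 u(c) = -sqrt(C1 + c^2)
 u(c) = sqrt(C1 + c^2)


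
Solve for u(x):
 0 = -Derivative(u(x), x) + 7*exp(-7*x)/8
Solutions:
 u(x) = C1 - exp(-7*x)/8


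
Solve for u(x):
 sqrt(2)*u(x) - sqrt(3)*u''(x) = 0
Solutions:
 u(x) = C1*exp(-2^(1/4)*3^(3/4)*x/3) + C2*exp(2^(1/4)*3^(3/4)*x/3)


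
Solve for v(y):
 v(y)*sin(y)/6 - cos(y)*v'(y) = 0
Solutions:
 v(y) = C1/cos(y)^(1/6)


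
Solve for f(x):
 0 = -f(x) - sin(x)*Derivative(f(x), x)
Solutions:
 f(x) = C1*sqrt(cos(x) + 1)/sqrt(cos(x) - 1)


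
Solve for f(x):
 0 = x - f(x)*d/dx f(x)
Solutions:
 f(x) = -sqrt(C1 + x^2)
 f(x) = sqrt(C1 + x^2)


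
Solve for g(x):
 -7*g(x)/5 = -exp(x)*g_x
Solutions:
 g(x) = C1*exp(-7*exp(-x)/5)


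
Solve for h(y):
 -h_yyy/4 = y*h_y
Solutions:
 h(y) = C1 + Integral(C2*airyai(-2^(2/3)*y) + C3*airybi(-2^(2/3)*y), y)


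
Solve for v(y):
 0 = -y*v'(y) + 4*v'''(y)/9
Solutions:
 v(y) = C1 + Integral(C2*airyai(2^(1/3)*3^(2/3)*y/2) + C3*airybi(2^(1/3)*3^(2/3)*y/2), y)


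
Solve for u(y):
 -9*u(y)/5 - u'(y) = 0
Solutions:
 u(y) = C1*exp(-9*y/5)


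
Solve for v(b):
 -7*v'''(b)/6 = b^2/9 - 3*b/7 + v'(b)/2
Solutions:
 v(b) = C1 + C2*sin(sqrt(21)*b/7) + C3*cos(sqrt(21)*b/7) - 2*b^3/27 + 3*b^2/7 + 28*b/27


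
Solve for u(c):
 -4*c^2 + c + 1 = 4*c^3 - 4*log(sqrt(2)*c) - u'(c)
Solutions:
 u(c) = C1 + c^4 + 4*c^3/3 - c^2/2 - 4*c*log(c) - c*log(4) + 3*c


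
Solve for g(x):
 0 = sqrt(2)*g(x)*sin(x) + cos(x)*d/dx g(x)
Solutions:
 g(x) = C1*cos(x)^(sqrt(2))


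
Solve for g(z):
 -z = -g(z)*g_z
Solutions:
 g(z) = -sqrt(C1 + z^2)
 g(z) = sqrt(C1 + z^2)


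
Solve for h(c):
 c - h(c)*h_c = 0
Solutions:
 h(c) = -sqrt(C1 + c^2)
 h(c) = sqrt(C1 + c^2)


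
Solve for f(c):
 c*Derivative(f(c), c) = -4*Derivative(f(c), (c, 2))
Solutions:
 f(c) = C1 + C2*erf(sqrt(2)*c/4)


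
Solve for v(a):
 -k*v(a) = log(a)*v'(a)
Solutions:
 v(a) = C1*exp(-k*li(a))


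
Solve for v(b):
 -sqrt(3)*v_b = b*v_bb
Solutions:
 v(b) = C1 + C2*b^(1 - sqrt(3))


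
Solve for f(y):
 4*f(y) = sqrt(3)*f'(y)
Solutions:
 f(y) = C1*exp(4*sqrt(3)*y/3)


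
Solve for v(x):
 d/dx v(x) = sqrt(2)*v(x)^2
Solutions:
 v(x) = -1/(C1 + sqrt(2)*x)


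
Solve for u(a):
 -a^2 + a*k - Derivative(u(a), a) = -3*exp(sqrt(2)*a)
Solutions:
 u(a) = C1 - a^3/3 + a^2*k/2 + 3*sqrt(2)*exp(sqrt(2)*a)/2


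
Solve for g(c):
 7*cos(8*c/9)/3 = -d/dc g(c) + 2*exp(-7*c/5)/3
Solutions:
 g(c) = C1 - 21*sin(8*c/9)/8 - 10*exp(-7*c/5)/21


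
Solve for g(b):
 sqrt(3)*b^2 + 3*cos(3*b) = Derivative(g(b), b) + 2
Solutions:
 g(b) = C1 + sqrt(3)*b^3/3 - 2*b + sin(3*b)


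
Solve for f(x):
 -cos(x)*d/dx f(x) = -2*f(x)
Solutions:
 f(x) = C1*(sin(x) + 1)/(sin(x) - 1)


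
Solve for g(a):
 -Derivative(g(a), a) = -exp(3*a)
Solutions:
 g(a) = C1 + exp(3*a)/3


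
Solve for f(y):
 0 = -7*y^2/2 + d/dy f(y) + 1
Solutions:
 f(y) = C1 + 7*y^3/6 - y


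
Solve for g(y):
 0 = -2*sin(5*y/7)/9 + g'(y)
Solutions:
 g(y) = C1 - 14*cos(5*y/7)/45


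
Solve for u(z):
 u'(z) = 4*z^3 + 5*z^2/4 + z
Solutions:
 u(z) = C1 + z^4 + 5*z^3/12 + z^2/2


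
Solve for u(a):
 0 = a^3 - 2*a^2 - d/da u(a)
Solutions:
 u(a) = C1 + a^4/4 - 2*a^3/3


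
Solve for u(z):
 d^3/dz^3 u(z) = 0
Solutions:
 u(z) = C1 + C2*z + C3*z^2


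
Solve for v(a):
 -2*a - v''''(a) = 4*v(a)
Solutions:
 v(a) = -a/2 + (C1*sin(a) + C2*cos(a))*exp(-a) + (C3*sin(a) + C4*cos(a))*exp(a)


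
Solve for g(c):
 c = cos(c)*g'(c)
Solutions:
 g(c) = C1 + Integral(c/cos(c), c)


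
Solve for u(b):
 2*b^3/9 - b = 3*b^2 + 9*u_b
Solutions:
 u(b) = C1 + b^4/162 - b^3/9 - b^2/18


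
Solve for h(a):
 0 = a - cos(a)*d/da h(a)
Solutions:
 h(a) = C1 + Integral(a/cos(a), a)


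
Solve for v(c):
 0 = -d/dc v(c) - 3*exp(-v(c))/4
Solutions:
 v(c) = log(C1 - 3*c/4)


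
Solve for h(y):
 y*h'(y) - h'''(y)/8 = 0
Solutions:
 h(y) = C1 + Integral(C2*airyai(2*y) + C3*airybi(2*y), y)


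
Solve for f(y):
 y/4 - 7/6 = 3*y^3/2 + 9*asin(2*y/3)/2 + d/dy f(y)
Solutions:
 f(y) = C1 - 3*y^4/8 + y^2/8 - 9*y*asin(2*y/3)/2 - 7*y/6 - 9*sqrt(9 - 4*y^2)/4


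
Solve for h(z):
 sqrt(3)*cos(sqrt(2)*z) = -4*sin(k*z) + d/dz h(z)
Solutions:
 h(z) = C1 + sqrt(6)*sin(sqrt(2)*z)/2 - 4*cos(k*z)/k


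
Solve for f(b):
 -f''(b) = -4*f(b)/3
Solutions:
 f(b) = C1*exp(-2*sqrt(3)*b/3) + C2*exp(2*sqrt(3)*b/3)


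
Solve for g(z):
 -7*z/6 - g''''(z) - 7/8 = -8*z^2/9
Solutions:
 g(z) = C1 + C2*z + C3*z^2 + C4*z^3 + z^6/405 - 7*z^5/720 - 7*z^4/192


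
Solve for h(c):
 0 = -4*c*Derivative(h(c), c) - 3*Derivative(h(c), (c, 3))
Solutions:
 h(c) = C1 + Integral(C2*airyai(-6^(2/3)*c/3) + C3*airybi(-6^(2/3)*c/3), c)


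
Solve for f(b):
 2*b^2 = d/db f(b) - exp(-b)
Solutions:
 f(b) = C1 + 2*b^3/3 - exp(-b)


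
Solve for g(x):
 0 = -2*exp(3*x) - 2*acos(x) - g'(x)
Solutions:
 g(x) = C1 - 2*x*acos(x) + 2*sqrt(1 - x^2) - 2*exp(3*x)/3


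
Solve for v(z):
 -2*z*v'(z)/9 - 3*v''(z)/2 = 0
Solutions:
 v(z) = C1 + C2*erf(sqrt(6)*z/9)


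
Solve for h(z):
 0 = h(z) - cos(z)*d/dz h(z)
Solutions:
 h(z) = C1*sqrt(sin(z) + 1)/sqrt(sin(z) - 1)


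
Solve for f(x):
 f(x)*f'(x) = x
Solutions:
 f(x) = -sqrt(C1 + x^2)
 f(x) = sqrt(C1 + x^2)


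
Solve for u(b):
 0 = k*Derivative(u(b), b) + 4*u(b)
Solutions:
 u(b) = C1*exp(-4*b/k)


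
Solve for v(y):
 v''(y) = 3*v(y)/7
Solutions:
 v(y) = C1*exp(-sqrt(21)*y/7) + C2*exp(sqrt(21)*y/7)


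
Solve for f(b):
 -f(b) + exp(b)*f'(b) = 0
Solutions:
 f(b) = C1*exp(-exp(-b))


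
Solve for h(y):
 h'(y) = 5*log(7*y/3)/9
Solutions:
 h(y) = C1 + 5*y*log(y)/9 - 5*y*log(3)/9 - 5*y/9 + 5*y*log(7)/9


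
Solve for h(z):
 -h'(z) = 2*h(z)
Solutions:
 h(z) = C1*exp(-2*z)


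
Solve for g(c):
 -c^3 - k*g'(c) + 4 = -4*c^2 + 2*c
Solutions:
 g(c) = C1 - c^4/(4*k) + 4*c^3/(3*k) - c^2/k + 4*c/k


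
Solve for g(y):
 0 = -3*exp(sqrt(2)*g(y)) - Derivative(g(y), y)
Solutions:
 g(y) = sqrt(2)*(2*log(1/(C1 + 3*y)) - log(2))/4


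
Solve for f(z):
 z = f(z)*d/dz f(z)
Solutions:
 f(z) = -sqrt(C1 + z^2)
 f(z) = sqrt(C1 + z^2)


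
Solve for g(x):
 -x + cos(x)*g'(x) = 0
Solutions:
 g(x) = C1 + Integral(x/cos(x), x)


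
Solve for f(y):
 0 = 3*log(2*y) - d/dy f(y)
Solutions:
 f(y) = C1 + 3*y*log(y) - 3*y + y*log(8)


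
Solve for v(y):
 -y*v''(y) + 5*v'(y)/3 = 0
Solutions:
 v(y) = C1 + C2*y^(8/3)


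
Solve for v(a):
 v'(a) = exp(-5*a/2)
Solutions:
 v(a) = C1 - 2*exp(-5*a/2)/5


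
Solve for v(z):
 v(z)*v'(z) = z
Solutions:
 v(z) = -sqrt(C1 + z^2)
 v(z) = sqrt(C1 + z^2)


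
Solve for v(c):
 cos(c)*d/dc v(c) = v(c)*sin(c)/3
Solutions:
 v(c) = C1/cos(c)^(1/3)


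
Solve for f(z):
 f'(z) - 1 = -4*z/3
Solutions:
 f(z) = C1 - 2*z^2/3 + z


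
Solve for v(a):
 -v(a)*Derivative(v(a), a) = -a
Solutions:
 v(a) = -sqrt(C1 + a^2)
 v(a) = sqrt(C1 + a^2)


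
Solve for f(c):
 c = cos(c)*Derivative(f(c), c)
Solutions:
 f(c) = C1 + Integral(c/cos(c), c)


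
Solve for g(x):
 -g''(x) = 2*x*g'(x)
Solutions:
 g(x) = C1 + C2*erf(x)


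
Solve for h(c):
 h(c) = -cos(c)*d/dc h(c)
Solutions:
 h(c) = C1*sqrt(sin(c) - 1)/sqrt(sin(c) + 1)


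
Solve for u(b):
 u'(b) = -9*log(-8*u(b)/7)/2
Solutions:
 2*Integral(1/(log(-_y) - log(7) + 3*log(2)), (_y, u(b)))/9 = C1 - b


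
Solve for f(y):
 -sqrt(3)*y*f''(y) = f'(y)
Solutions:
 f(y) = C1 + C2*y^(1 - sqrt(3)/3)


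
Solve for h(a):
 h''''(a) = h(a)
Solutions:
 h(a) = C1*exp(-a) + C2*exp(a) + C3*sin(a) + C4*cos(a)


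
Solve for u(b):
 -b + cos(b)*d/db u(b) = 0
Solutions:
 u(b) = C1 + Integral(b/cos(b), b)


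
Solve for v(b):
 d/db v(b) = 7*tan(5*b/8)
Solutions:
 v(b) = C1 - 56*log(cos(5*b/8))/5


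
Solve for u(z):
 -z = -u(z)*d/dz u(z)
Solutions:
 u(z) = -sqrt(C1 + z^2)
 u(z) = sqrt(C1 + z^2)


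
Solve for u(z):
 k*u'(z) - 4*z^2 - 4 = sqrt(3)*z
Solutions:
 u(z) = C1 + 4*z^3/(3*k) + sqrt(3)*z^2/(2*k) + 4*z/k


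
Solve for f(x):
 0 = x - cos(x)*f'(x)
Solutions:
 f(x) = C1 + Integral(x/cos(x), x)


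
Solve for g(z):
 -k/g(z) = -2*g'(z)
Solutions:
 g(z) = -sqrt(C1 + k*z)
 g(z) = sqrt(C1 + k*z)


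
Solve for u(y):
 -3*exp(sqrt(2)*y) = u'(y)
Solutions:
 u(y) = C1 - 3*sqrt(2)*exp(sqrt(2)*y)/2


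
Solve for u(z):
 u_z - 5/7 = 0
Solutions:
 u(z) = C1 + 5*z/7


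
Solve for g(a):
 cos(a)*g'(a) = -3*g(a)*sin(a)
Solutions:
 g(a) = C1*cos(a)^3


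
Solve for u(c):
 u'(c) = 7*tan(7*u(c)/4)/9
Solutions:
 u(c) = -4*asin(C1*exp(49*c/36))/7 + 4*pi/7
 u(c) = 4*asin(C1*exp(49*c/36))/7


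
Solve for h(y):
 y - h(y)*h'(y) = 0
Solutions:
 h(y) = -sqrt(C1 + y^2)
 h(y) = sqrt(C1 + y^2)


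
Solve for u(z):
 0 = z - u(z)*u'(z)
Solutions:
 u(z) = -sqrt(C1 + z^2)
 u(z) = sqrt(C1 + z^2)


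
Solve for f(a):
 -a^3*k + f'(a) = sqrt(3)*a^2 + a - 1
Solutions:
 f(a) = C1 + a^4*k/4 + sqrt(3)*a^3/3 + a^2/2 - a


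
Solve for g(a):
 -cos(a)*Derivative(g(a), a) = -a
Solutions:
 g(a) = C1 + Integral(a/cos(a), a)


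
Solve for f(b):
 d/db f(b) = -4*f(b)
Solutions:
 f(b) = C1*exp(-4*b)


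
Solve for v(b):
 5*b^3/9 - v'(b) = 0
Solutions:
 v(b) = C1 + 5*b^4/36


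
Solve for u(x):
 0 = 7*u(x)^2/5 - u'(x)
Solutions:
 u(x) = -5/(C1 + 7*x)


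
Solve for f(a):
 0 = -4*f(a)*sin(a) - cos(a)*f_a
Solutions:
 f(a) = C1*cos(a)^4


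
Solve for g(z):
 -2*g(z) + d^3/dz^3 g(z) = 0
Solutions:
 g(z) = C3*exp(2^(1/3)*z) + (C1*sin(2^(1/3)*sqrt(3)*z/2) + C2*cos(2^(1/3)*sqrt(3)*z/2))*exp(-2^(1/3)*z/2)


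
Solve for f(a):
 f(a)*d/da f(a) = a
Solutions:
 f(a) = -sqrt(C1 + a^2)
 f(a) = sqrt(C1 + a^2)


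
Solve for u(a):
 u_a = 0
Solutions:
 u(a) = C1


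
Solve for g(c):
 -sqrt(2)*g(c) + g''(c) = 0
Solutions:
 g(c) = C1*exp(-2^(1/4)*c) + C2*exp(2^(1/4)*c)


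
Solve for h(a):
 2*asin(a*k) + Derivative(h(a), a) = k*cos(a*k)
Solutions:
 h(a) = C1 + k*Piecewise((sin(a*k)/k, Ne(k, 0)), (a, True)) - 2*Piecewise((a*asin(a*k) + sqrt(-a^2*k^2 + 1)/k, Ne(k, 0)), (0, True))


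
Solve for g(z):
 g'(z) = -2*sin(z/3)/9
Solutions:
 g(z) = C1 + 2*cos(z/3)/3


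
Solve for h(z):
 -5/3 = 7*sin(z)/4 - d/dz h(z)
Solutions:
 h(z) = C1 + 5*z/3 - 7*cos(z)/4


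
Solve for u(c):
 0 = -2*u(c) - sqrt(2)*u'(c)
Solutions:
 u(c) = C1*exp(-sqrt(2)*c)


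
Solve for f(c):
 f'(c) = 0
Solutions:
 f(c) = C1


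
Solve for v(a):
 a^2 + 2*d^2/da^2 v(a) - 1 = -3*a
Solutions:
 v(a) = C1 + C2*a - a^4/24 - a^3/4 + a^2/4


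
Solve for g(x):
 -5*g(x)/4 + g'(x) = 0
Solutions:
 g(x) = C1*exp(5*x/4)


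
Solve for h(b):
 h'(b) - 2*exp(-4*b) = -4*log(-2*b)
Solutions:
 h(b) = C1 - 4*b*log(-b) + 4*b*(1 - log(2)) - exp(-4*b)/2


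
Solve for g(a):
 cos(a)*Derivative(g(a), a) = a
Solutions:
 g(a) = C1 + Integral(a/cos(a), a)


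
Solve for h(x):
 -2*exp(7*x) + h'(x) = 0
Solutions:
 h(x) = C1 + 2*exp(7*x)/7


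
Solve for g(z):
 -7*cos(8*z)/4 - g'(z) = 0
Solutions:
 g(z) = C1 - 7*sin(8*z)/32


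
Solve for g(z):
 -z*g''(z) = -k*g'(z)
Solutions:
 g(z) = C1 + z^(re(k) + 1)*(C2*sin(log(z)*Abs(im(k))) + C3*cos(log(z)*im(k)))


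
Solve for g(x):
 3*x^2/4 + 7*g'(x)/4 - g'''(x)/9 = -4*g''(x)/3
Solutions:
 g(x) = C1 + C2*exp(3*x*(2 + sqrt(23)/2)) + C3*exp(3*x*(2 - sqrt(23)/2)) - x^3/7 + 16*x^2/49 - 568*x/1029


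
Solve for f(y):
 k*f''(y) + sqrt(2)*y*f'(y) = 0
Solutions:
 f(y) = C1 + C2*sqrt(k)*erf(2^(3/4)*y*sqrt(1/k)/2)


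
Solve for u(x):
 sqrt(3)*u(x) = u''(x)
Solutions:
 u(x) = C1*exp(-3^(1/4)*x) + C2*exp(3^(1/4)*x)


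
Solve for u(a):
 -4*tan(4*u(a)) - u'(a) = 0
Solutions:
 u(a) = -asin(C1*exp(-16*a))/4 + pi/4
 u(a) = asin(C1*exp(-16*a))/4


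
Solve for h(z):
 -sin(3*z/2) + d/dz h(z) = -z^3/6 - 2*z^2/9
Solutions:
 h(z) = C1 - z^4/24 - 2*z^3/27 - 2*cos(3*z/2)/3


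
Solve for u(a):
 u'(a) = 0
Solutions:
 u(a) = C1


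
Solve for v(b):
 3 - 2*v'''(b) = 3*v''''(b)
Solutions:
 v(b) = C1 + C2*b + C3*b^2 + C4*exp(-2*b/3) + b^3/4


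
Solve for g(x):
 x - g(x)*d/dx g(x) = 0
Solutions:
 g(x) = -sqrt(C1 + x^2)
 g(x) = sqrt(C1 + x^2)


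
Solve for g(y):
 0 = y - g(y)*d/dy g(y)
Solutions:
 g(y) = -sqrt(C1 + y^2)
 g(y) = sqrt(C1 + y^2)


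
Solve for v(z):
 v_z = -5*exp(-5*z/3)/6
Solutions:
 v(z) = C1 + exp(-5*z/3)/2


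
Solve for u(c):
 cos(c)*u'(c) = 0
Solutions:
 u(c) = C1


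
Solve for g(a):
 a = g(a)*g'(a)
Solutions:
 g(a) = -sqrt(C1 + a^2)
 g(a) = sqrt(C1 + a^2)


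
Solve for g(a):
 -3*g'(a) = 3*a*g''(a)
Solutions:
 g(a) = C1 + C2*log(a)


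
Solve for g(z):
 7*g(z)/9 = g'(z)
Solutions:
 g(z) = C1*exp(7*z/9)


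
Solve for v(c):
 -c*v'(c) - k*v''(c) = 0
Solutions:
 v(c) = C1 + C2*sqrt(k)*erf(sqrt(2)*c*sqrt(1/k)/2)


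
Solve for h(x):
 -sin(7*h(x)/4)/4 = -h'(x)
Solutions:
 -x/4 + 2*log(cos(7*h(x)/4) - 1)/7 - 2*log(cos(7*h(x)/4) + 1)/7 = C1


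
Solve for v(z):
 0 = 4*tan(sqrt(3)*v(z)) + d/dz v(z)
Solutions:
 v(z) = sqrt(3)*(pi - asin(C1*exp(-4*sqrt(3)*z)))/3
 v(z) = sqrt(3)*asin(C1*exp(-4*sqrt(3)*z))/3


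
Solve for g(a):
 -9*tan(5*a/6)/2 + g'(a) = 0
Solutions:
 g(a) = C1 - 27*log(cos(5*a/6))/5


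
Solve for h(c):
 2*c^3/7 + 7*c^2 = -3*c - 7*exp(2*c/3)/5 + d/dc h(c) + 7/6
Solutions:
 h(c) = C1 + c^4/14 + 7*c^3/3 + 3*c^2/2 - 7*c/6 + 21*exp(2*c/3)/10


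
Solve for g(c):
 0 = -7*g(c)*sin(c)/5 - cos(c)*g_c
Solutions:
 g(c) = C1*cos(c)^(7/5)


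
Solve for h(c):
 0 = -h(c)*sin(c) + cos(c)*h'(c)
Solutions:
 h(c) = C1/cos(c)


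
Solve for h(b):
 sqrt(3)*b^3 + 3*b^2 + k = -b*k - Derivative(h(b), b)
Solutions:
 h(b) = C1 - sqrt(3)*b^4/4 - b^3 - b^2*k/2 - b*k


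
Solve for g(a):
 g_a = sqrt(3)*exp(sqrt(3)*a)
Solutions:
 g(a) = C1 + exp(sqrt(3)*a)


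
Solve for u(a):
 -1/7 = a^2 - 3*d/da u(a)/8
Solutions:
 u(a) = C1 + 8*a^3/9 + 8*a/21


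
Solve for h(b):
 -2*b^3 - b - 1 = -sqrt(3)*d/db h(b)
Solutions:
 h(b) = C1 + sqrt(3)*b^4/6 + sqrt(3)*b^2/6 + sqrt(3)*b/3


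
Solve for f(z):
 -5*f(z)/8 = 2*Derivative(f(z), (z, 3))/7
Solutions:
 f(z) = C3*exp(-2^(2/3)*35^(1/3)*z/4) + (C1*sin(2^(2/3)*sqrt(3)*35^(1/3)*z/8) + C2*cos(2^(2/3)*sqrt(3)*35^(1/3)*z/8))*exp(2^(2/3)*35^(1/3)*z/8)


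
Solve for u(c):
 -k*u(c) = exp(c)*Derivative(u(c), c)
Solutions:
 u(c) = C1*exp(k*exp(-c))


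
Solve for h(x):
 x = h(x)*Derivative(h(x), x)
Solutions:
 h(x) = -sqrt(C1 + x^2)
 h(x) = sqrt(C1 + x^2)


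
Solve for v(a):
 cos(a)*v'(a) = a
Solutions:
 v(a) = C1 + Integral(a/cos(a), a)


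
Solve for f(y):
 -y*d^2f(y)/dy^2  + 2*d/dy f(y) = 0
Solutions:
 f(y) = C1 + C2*y^3


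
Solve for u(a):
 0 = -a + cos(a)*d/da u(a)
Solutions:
 u(a) = C1 + Integral(a/cos(a), a)


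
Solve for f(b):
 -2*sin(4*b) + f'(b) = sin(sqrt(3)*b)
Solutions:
 f(b) = C1 - cos(4*b)/2 - sqrt(3)*cos(sqrt(3)*b)/3


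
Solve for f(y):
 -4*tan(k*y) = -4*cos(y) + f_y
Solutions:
 f(y) = C1 - 4*Piecewise((-log(cos(k*y))/k, Ne(k, 0)), (0, True)) + 4*sin(y)


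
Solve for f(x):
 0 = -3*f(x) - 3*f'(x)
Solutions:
 f(x) = C1*exp(-x)


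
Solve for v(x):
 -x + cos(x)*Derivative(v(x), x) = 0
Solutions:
 v(x) = C1 + Integral(x/cos(x), x)


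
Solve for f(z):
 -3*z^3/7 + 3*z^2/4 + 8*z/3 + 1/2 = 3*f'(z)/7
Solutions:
 f(z) = C1 - z^4/4 + 7*z^3/12 + 28*z^2/9 + 7*z/6


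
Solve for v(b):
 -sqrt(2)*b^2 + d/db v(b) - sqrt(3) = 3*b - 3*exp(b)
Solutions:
 v(b) = C1 + sqrt(2)*b^3/3 + 3*b^2/2 + sqrt(3)*b - 3*exp(b)


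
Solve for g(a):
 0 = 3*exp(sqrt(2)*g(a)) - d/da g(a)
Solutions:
 g(a) = sqrt(2)*(2*log(-1/(C1 + 3*a)) - log(2))/4


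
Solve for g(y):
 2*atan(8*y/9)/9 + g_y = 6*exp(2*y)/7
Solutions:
 g(y) = C1 - 2*y*atan(8*y/9)/9 + 3*exp(2*y)/7 + log(64*y^2 + 81)/8


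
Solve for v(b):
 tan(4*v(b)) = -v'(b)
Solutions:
 v(b) = -asin(C1*exp(-4*b))/4 + pi/4
 v(b) = asin(C1*exp(-4*b))/4


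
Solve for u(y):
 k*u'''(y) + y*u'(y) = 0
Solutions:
 u(y) = C1 + Integral(C2*airyai(y*(-1/k)^(1/3)) + C3*airybi(y*(-1/k)^(1/3)), y)


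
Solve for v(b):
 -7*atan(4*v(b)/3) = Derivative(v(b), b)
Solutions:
 Integral(1/atan(4*_y/3), (_y, v(b))) = C1 - 7*b


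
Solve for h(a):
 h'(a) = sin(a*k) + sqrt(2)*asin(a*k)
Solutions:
 h(a) = C1 + Piecewise((-cos(a*k)/k, Ne(k, 0)), (0, True)) + sqrt(2)*Piecewise((a*asin(a*k) + sqrt(-a^2*k^2 + 1)/k, Ne(k, 0)), (0, True))


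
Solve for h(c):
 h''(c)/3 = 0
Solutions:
 h(c) = C1 + C2*c


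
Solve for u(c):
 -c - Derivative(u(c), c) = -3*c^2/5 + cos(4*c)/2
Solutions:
 u(c) = C1 + c^3/5 - c^2/2 - sin(4*c)/8


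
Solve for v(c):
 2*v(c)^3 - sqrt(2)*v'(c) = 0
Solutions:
 v(c) = -sqrt(2)*sqrt(-1/(C1 + sqrt(2)*c))/2
 v(c) = sqrt(2)*sqrt(-1/(C1 + sqrt(2)*c))/2


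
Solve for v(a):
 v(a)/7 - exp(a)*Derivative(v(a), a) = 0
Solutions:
 v(a) = C1*exp(-exp(-a)/7)


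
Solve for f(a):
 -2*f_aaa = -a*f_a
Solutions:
 f(a) = C1 + Integral(C2*airyai(2^(2/3)*a/2) + C3*airybi(2^(2/3)*a/2), a)


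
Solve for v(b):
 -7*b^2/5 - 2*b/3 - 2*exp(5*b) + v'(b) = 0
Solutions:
 v(b) = C1 + 7*b^3/15 + b^2/3 + 2*exp(5*b)/5


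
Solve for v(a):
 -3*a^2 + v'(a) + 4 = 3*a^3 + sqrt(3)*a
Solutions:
 v(a) = C1 + 3*a^4/4 + a^3 + sqrt(3)*a^2/2 - 4*a


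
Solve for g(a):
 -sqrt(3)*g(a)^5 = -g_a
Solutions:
 g(a) = -(-1/(C1 + 4*sqrt(3)*a))^(1/4)
 g(a) = (-1/(C1 + 4*sqrt(3)*a))^(1/4)
 g(a) = -I*(-1/(C1 + 4*sqrt(3)*a))^(1/4)
 g(a) = I*(-1/(C1 + 4*sqrt(3)*a))^(1/4)


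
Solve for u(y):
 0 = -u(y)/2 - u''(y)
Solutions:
 u(y) = C1*sin(sqrt(2)*y/2) + C2*cos(sqrt(2)*y/2)


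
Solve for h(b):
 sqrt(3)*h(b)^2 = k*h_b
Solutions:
 h(b) = -k/(C1*k + sqrt(3)*b)


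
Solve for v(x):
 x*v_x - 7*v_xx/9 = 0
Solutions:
 v(x) = C1 + C2*erfi(3*sqrt(14)*x/14)


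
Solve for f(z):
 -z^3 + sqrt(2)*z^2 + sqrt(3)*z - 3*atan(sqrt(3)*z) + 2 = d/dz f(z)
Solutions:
 f(z) = C1 - z^4/4 + sqrt(2)*z^3/3 + sqrt(3)*z^2/2 - 3*z*atan(sqrt(3)*z) + 2*z + sqrt(3)*log(3*z^2 + 1)/2


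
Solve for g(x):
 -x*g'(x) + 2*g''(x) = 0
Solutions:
 g(x) = C1 + C2*erfi(x/2)


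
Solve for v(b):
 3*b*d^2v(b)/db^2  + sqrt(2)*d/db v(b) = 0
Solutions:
 v(b) = C1 + C2*b^(1 - sqrt(2)/3)


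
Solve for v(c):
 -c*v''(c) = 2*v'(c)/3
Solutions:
 v(c) = C1 + C2*c^(1/3)


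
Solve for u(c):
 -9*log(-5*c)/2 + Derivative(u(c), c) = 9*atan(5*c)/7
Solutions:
 u(c) = C1 + 9*c*log(-c)/2 + 9*c*atan(5*c)/7 - 9*c/2 + 9*c*log(5)/2 - 9*log(25*c^2 + 1)/70


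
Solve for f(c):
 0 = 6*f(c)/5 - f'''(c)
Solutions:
 f(c) = C3*exp(5^(2/3)*6^(1/3)*c/5) + (C1*sin(2^(1/3)*3^(5/6)*5^(2/3)*c/10) + C2*cos(2^(1/3)*3^(5/6)*5^(2/3)*c/10))*exp(-5^(2/3)*6^(1/3)*c/10)


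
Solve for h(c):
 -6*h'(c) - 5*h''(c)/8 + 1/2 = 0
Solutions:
 h(c) = C1 + C2*exp(-48*c/5) + c/12


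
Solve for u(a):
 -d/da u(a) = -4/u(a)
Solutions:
 u(a) = -sqrt(C1 + 8*a)
 u(a) = sqrt(C1 + 8*a)


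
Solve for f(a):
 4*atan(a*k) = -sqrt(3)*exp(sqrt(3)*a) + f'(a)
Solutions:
 f(a) = C1 + 4*Piecewise((a*atan(a*k) - log(a^2*k^2 + 1)/(2*k), Ne(k, 0)), (0, True)) + exp(sqrt(3)*a)


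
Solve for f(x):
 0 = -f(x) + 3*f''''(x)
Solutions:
 f(x) = C1*exp(-3^(3/4)*x/3) + C2*exp(3^(3/4)*x/3) + C3*sin(3^(3/4)*x/3) + C4*cos(3^(3/4)*x/3)


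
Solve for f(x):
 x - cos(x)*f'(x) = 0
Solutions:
 f(x) = C1 + Integral(x/cos(x), x)


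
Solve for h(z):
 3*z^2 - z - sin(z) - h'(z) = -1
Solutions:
 h(z) = C1 + z^3 - z^2/2 + z + cos(z)


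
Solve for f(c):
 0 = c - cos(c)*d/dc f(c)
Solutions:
 f(c) = C1 + Integral(c/cos(c), c)


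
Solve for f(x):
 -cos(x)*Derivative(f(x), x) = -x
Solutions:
 f(x) = C1 + Integral(x/cos(x), x)


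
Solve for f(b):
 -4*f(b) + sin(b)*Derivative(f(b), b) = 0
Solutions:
 f(b) = C1*(cos(b)^2 - 2*cos(b) + 1)/(cos(b)^2 + 2*cos(b) + 1)


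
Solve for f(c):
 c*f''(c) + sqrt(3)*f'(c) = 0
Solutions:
 f(c) = C1 + C2*c^(1 - sqrt(3))


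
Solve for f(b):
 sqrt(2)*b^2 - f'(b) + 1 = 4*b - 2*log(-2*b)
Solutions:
 f(b) = C1 + sqrt(2)*b^3/3 - 2*b^2 + 2*b*log(-b) + b*(-1 + 2*log(2))


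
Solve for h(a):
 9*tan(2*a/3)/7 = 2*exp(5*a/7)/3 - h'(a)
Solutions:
 h(a) = C1 + 14*exp(5*a/7)/15 + 27*log(cos(2*a/3))/14


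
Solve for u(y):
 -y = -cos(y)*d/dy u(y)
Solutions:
 u(y) = C1 + Integral(y/cos(y), y)


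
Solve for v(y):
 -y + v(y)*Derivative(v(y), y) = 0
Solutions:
 v(y) = -sqrt(C1 + y^2)
 v(y) = sqrt(C1 + y^2)


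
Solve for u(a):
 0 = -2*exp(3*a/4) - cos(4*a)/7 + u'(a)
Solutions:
 u(a) = C1 + 8*exp(3*a/4)/3 + sin(4*a)/28


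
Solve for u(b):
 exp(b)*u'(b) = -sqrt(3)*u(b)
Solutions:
 u(b) = C1*exp(sqrt(3)*exp(-b))


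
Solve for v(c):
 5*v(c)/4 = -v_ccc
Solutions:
 v(c) = C3*exp(-10^(1/3)*c/2) + (C1*sin(10^(1/3)*sqrt(3)*c/4) + C2*cos(10^(1/3)*sqrt(3)*c/4))*exp(10^(1/3)*c/4)


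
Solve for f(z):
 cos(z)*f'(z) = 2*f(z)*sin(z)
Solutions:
 f(z) = C1/cos(z)^2


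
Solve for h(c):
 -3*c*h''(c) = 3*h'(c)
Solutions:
 h(c) = C1 + C2*log(c)


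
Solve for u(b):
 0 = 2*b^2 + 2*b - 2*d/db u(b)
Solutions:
 u(b) = C1 + b^3/3 + b^2/2


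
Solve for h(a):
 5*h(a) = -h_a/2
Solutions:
 h(a) = C1*exp(-10*a)


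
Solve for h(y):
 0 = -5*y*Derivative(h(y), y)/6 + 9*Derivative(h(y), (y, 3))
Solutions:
 h(y) = C1 + Integral(C2*airyai(2^(2/3)*5^(1/3)*y/6) + C3*airybi(2^(2/3)*5^(1/3)*y/6), y)


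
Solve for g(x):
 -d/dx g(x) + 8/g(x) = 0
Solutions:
 g(x) = -sqrt(C1 + 16*x)
 g(x) = sqrt(C1 + 16*x)


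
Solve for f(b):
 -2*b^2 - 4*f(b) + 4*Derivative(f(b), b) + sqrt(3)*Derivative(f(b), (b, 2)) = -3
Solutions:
 f(b) = C1*exp(2*sqrt(3)*b*(-1 + sqrt(1 + sqrt(3)))/3) + C2*exp(-2*sqrt(3)*b*(1 + sqrt(1 + sqrt(3)))/3) - b^2/2 - b - sqrt(3)/4 - 1/4


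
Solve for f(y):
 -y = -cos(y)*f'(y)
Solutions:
 f(y) = C1 + Integral(y/cos(y), y)


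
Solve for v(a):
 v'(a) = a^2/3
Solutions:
 v(a) = C1 + a^3/9


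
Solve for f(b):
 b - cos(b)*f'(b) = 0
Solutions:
 f(b) = C1 + Integral(b/cos(b), b)


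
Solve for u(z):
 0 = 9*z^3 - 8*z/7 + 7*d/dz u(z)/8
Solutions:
 u(z) = C1 - 18*z^4/7 + 32*z^2/49


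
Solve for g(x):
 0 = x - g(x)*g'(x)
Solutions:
 g(x) = -sqrt(C1 + x^2)
 g(x) = sqrt(C1 + x^2)


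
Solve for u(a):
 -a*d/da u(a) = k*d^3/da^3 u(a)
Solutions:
 u(a) = C1 + Integral(C2*airyai(a*(-1/k)^(1/3)) + C3*airybi(a*(-1/k)^(1/3)), a)


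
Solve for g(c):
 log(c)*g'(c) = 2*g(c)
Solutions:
 g(c) = C1*exp(2*li(c))


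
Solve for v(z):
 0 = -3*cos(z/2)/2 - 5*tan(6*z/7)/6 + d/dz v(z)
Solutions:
 v(z) = C1 - 35*log(cos(6*z/7))/36 + 3*sin(z/2)


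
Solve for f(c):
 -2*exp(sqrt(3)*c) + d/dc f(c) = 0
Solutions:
 f(c) = C1 + 2*sqrt(3)*exp(sqrt(3)*c)/3


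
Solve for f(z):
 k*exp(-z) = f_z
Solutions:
 f(z) = C1 - k*exp(-z)


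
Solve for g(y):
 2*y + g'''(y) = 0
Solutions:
 g(y) = C1 + C2*y + C3*y^2 - y^4/12


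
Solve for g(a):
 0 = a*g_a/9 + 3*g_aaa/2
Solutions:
 g(a) = C1 + Integral(C2*airyai(-2^(1/3)*a/3) + C3*airybi(-2^(1/3)*a/3), a)


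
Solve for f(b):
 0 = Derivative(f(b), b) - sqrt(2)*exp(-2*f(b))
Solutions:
 f(b) = log(-sqrt(C1 + 2*sqrt(2)*b))
 f(b) = log(C1 + 2*sqrt(2)*b)/2


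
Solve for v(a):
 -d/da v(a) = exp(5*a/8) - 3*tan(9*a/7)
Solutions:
 v(a) = C1 - 8*exp(5*a/8)/5 - 7*log(cos(9*a/7))/3


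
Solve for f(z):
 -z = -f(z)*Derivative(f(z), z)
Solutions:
 f(z) = -sqrt(C1 + z^2)
 f(z) = sqrt(C1 + z^2)


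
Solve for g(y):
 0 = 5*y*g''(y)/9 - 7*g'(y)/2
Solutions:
 g(y) = C1 + C2*y^(73/10)


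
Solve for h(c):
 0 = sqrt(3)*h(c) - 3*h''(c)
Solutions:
 h(c) = C1*exp(-3^(3/4)*c/3) + C2*exp(3^(3/4)*c/3)


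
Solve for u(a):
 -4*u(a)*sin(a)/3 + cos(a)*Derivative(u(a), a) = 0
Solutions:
 u(a) = C1/cos(a)^(4/3)


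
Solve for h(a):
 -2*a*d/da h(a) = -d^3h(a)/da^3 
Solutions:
 h(a) = C1 + Integral(C2*airyai(2^(1/3)*a) + C3*airybi(2^(1/3)*a), a)


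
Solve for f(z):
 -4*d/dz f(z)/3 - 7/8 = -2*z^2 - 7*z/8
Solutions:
 f(z) = C1 + z^3/2 + 21*z^2/64 - 21*z/32


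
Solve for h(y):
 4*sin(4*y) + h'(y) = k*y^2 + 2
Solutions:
 h(y) = C1 + k*y^3/3 + 2*y + cos(4*y)


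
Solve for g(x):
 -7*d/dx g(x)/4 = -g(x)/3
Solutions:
 g(x) = C1*exp(4*x/21)


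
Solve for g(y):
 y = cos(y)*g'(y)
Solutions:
 g(y) = C1 + Integral(y/cos(y), y)


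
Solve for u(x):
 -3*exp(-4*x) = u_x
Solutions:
 u(x) = C1 + 3*exp(-4*x)/4


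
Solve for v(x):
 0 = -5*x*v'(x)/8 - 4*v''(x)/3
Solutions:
 v(x) = C1 + C2*erf(sqrt(15)*x/8)


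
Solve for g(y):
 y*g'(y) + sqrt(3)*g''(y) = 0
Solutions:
 g(y) = C1 + C2*erf(sqrt(2)*3^(3/4)*y/6)


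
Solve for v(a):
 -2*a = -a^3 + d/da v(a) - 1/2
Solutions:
 v(a) = C1 + a^4/4 - a^2 + a/2


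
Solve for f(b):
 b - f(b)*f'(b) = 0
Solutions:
 f(b) = -sqrt(C1 + b^2)
 f(b) = sqrt(C1 + b^2)


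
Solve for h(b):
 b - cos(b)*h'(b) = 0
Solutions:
 h(b) = C1 + Integral(b/cos(b), b)


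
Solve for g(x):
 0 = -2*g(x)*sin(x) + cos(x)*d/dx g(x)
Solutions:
 g(x) = C1/cos(x)^2


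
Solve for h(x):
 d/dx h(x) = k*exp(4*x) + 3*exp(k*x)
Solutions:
 h(x) = C1 + k*exp(4*x)/4 + 3*exp(k*x)/k


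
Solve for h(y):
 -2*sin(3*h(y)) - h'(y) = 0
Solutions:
 h(y) = -acos((-C1 - exp(12*y))/(C1 - exp(12*y)))/3 + 2*pi/3
 h(y) = acos((-C1 - exp(12*y))/(C1 - exp(12*y)))/3


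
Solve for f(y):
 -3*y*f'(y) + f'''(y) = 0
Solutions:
 f(y) = C1 + Integral(C2*airyai(3^(1/3)*y) + C3*airybi(3^(1/3)*y), y)


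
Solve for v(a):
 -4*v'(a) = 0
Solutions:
 v(a) = C1


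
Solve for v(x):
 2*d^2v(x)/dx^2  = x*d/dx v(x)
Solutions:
 v(x) = C1 + C2*erfi(x/2)


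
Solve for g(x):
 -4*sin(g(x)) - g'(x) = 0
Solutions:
 g(x) = -acos((-C1 - exp(8*x))/(C1 - exp(8*x))) + 2*pi
 g(x) = acos((-C1 - exp(8*x))/(C1 - exp(8*x)))


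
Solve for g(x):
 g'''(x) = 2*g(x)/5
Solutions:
 g(x) = C3*exp(2^(1/3)*5^(2/3)*x/5) + (C1*sin(2^(1/3)*sqrt(3)*5^(2/3)*x/10) + C2*cos(2^(1/3)*sqrt(3)*5^(2/3)*x/10))*exp(-2^(1/3)*5^(2/3)*x/10)


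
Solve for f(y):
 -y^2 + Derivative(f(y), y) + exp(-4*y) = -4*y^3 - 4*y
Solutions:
 f(y) = C1 - y^4 + y^3/3 - 2*y^2 + exp(-4*y)/4


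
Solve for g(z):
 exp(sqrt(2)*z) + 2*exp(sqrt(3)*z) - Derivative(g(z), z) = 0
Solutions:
 g(z) = C1 + sqrt(2)*exp(sqrt(2)*z)/2 + 2*sqrt(3)*exp(sqrt(3)*z)/3


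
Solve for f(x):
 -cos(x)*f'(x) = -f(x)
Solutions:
 f(x) = C1*sqrt(sin(x) + 1)/sqrt(sin(x) - 1)


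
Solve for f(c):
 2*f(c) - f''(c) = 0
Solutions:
 f(c) = C1*exp(-sqrt(2)*c) + C2*exp(sqrt(2)*c)


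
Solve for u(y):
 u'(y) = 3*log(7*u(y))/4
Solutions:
 -4*Integral(1/(log(_y) + log(7)), (_y, u(y)))/3 = C1 - y


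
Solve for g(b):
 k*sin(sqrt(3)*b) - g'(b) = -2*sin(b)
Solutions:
 g(b) = C1 - sqrt(3)*k*cos(sqrt(3)*b)/3 - 2*cos(b)


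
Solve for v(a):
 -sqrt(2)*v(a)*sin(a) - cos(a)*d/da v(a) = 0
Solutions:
 v(a) = C1*cos(a)^(sqrt(2))


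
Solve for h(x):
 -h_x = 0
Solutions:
 h(x) = C1


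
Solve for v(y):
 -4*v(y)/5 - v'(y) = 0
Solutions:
 v(y) = C1*exp(-4*y/5)


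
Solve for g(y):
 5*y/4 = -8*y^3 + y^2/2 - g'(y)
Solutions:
 g(y) = C1 - 2*y^4 + y^3/6 - 5*y^2/8


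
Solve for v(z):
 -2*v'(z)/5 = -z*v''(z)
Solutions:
 v(z) = C1 + C2*z^(7/5)


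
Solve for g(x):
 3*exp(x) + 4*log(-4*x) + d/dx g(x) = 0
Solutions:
 g(x) = C1 - 4*x*log(-x) + 4*x*(1 - 2*log(2)) - 3*exp(x)


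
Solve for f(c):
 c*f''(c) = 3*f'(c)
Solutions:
 f(c) = C1 + C2*c^4


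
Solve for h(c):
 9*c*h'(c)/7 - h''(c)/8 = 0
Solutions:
 h(c) = C1 + C2*erfi(6*sqrt(7)*c/7)


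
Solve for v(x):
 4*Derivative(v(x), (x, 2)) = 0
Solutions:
 v(x) = C1 + C2*x


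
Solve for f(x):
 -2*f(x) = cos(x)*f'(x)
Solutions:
 f(x) = C1*(sin(x) - 1)/(sin(x) + 1)


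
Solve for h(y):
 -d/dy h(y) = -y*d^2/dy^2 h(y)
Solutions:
 h(y) = C1 + C2*y^2


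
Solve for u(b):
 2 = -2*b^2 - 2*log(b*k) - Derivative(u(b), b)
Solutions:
 u(b) = C1 - 2*b^3/3 - 2*b*log(b*k)


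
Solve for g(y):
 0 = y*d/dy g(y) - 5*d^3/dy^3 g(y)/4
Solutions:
 g(y) = C1 + Integral(C2*airyai(10^(2/3)*y/5) + C3*airybi(10^(2/3)*y/5), y)


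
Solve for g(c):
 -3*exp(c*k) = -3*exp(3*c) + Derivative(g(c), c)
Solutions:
 g(c) = C1 + exp(3*c) - 3*exp(c*k)/k


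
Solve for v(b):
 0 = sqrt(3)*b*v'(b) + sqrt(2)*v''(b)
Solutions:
 v(b) = C1 + C2*erf(6^(1/4)*b/2)


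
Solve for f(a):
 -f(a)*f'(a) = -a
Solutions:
 f(a) = -sqrt(C1 + a^2)
 f(a) = sqrt(C1 + a^2)


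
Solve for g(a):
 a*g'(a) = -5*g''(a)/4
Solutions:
 g(a) = C1 + C2*erf(sqrt(10)*a/5)


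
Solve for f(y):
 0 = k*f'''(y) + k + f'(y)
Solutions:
 f(y) = C1 + C2*exp(-y*sqrt(-1/k)) + C3*exp(y*sqrt(-1/k)) - k*y


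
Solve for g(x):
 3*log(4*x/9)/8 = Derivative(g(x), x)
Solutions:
 g(x) = C1 + 3*x*log(x)/8 - 3*x*log(3)/4 - 3*x/8 + 3*x*log(2)/4


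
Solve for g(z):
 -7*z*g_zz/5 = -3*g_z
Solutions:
 g(z) = C1 + C2*z^(22/7)


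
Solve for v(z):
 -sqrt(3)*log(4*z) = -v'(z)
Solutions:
 v(z) = C1 + sqrt(3)*z*log(z) - sqrt(3)*z + 2*sqrt(3)*z*log(2)


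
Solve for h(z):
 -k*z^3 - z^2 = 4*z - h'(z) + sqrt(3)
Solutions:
 h(z) = C1 + k*z^4/4 + z^3/3 + 2*z^2 + sqrt(3)*z


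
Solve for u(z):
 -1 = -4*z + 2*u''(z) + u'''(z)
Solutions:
 u(z) = C1 + C2*z + C3*exp(-2*z) + z^3/3 - 3*z^2/4


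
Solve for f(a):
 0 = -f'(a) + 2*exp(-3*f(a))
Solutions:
 f(a) = log(C1 + 6*a)/3
 f(a) = log((-3^(1/3) - 3^(5/6)*I)*(C1 + 2*a)^(1/3)/2)
 f(a) = log((-3^(1/3) + 3^(5/6)*I)*(C1 + 2*a)^(1/3)/2)


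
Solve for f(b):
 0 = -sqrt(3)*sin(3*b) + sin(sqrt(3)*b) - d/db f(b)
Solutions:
 f(b) = C1 + sqrt(3)*cos(3*b)/3 - sqrt(3)*cos(sqrt(3)*b)/3


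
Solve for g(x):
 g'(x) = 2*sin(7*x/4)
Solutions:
 g(x) = C1 - 8*cos(7*x/4)/7


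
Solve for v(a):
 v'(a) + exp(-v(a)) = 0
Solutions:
 v(a) = log(C1 - a)


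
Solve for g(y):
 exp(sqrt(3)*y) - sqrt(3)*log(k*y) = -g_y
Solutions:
 g(y) = C1 + sqrt(3)*y*log(k*y) - sqrt(3)*y - sqrt(3)*exp(sqrt(3)*y)/3


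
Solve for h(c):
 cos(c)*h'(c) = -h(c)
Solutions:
 h(c) = C1*sqrt(sin(c) - 1)/sqrt(sin(c) + 1)


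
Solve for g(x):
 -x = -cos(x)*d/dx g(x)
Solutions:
 g(x) = C1 + Integral(x/cos(x), x)


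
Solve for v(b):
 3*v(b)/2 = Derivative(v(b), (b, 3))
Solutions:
 v(b) = C3*exp(2^(2/3)*3^(1/3)*b/2) + (C1*sin(2^(2/3)*3^(5/6)*b/4) + C2*cos(2^(2/3)*3^(5/6)*b/4))*exp(-2^(2/3)*3^(1/3)*b/4)


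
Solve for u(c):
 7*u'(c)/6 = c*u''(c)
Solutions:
 u(c) = C1 + C2*c^(13/6)


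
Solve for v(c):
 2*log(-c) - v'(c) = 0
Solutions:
 v(c) = C1 + 2*c*log(-c) - 2*c


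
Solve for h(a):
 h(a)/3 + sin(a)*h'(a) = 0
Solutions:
 h(a) = C1*(cos(a) + 1)^(1/6)/(cos(a) - 1)^(1/6)


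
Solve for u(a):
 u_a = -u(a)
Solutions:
 u(a) = C1*exp(-a)


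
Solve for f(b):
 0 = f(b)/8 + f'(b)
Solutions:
 f(b) = C1*exp(-b/8)


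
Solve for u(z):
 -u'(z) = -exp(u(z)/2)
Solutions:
 u(z) = 2*log(-1/(C1 + z)) + 2*log(2)


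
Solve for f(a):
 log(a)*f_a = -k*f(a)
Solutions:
 f(a) = C1*exp(-k*li(a))


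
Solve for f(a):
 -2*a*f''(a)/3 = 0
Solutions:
 f(a) = C1 + C2*a


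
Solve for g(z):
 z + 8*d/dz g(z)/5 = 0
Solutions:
 g(z) = C1 - 5*z^2/16


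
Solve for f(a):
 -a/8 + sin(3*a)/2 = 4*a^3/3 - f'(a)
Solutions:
 f(a) = C1 + a^4/3 + a^2/16 + cos(3*a)/6


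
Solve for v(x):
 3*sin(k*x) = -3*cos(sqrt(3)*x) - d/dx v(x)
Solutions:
 v(x) = C1 - sqrt(3)*sin(sqrt(3)*x) + 3*cos(k*x)/k


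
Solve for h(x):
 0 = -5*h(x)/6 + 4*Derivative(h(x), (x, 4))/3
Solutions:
 h(x) = C1*exp(-10^(1/4)*x/2) + C2*exp(10^(1/4)*x/2) + C3*sin(10^(1/4)*x/2) + C4*cos(10^(1/4)*x/2)


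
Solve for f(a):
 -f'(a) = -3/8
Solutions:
 f(a) = C1 + 3*a/8


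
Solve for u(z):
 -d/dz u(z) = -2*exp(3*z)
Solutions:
 u(z) = C1 + 2*exp(3*z)/3


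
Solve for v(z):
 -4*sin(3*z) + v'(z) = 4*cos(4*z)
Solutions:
 v(z) = C1 + sin(4*z) - 4*cos(3*z)/3


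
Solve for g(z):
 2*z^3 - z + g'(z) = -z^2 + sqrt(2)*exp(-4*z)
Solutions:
 g(z) = C1 - z^4/2 - z^3/3 + z^2/2 - sqrt(2)*exp(-4*z)/4


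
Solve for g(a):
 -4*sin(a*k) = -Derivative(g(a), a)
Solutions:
 g(a) = C1 - 4*cos(a*k)/k


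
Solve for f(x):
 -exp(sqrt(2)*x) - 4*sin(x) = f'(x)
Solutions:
 f(x) = C1 - sqrt(2)*exp(sqrt(2)*x)/2 + 4*cos(x)


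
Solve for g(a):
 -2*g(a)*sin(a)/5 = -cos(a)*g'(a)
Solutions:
 g(a) = C1/cos(a)^(2/5)


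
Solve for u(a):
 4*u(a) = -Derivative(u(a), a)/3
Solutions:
 u(a) = C1*exp(-12*a)


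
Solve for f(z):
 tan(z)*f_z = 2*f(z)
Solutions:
 f(z) = C1*sin(z)^2


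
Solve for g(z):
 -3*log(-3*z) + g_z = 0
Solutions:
 g(z) = C1 + 3*z*log(-z) + 3*z*(-1 + log(3))


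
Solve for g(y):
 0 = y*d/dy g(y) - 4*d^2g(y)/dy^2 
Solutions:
 g(y) = C1 + C2*erfi(sqrt(2)*y/4)


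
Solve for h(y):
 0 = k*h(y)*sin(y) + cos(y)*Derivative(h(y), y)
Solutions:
 h(y) = C1*exp(k*log(cos(y)))


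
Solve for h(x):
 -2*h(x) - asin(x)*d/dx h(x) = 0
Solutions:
 h(x) = C1*exp(-2*Integral(1/asin(x), x))


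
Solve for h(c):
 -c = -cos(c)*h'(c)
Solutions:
 h(c) = C1 + Integral(c/cos(c), c)


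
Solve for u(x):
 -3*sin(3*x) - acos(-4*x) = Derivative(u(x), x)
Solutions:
 u(x) = C1 - x*acos(-4*x) - sqrt(1 - 16*x^2)/4 + cos(3*x)


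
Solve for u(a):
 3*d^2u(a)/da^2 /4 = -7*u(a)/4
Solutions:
 u(a) = C1*sin(sqrt(21)*a/3) + C2*cos(sqrt(21)*a/3)


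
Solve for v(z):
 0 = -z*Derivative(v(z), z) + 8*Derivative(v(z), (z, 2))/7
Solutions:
 v(z) = C1 + C2*erfi(sqrt(7)*z/4)


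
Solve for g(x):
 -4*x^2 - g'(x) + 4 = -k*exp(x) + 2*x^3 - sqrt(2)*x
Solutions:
 g(x) = C1 + k*exp(x) - x^4/2 - 4*x^3/3 + sqrt(2)*x^2/2 + 4*x


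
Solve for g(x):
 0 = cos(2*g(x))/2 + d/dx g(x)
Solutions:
 g(x) = -asin((C1 + exp(2*x))/(C1 - exp(2*x)))/2 + pi/2
 g(x) = asin((C1 + exp(2*x))/(C1 - exp(2*x)))/2


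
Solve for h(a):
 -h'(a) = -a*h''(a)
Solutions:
 h(a) = C1 + C2*a^2


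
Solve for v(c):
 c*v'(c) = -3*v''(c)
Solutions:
 v(c) = C1 + C2*erf(sqrt(6)*c/6)


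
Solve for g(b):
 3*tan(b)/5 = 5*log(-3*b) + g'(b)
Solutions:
 g(b) = C1 - 5*b*log(-b) - 5*b*log(3) + 5*b - 3*log(cos(b))/5
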